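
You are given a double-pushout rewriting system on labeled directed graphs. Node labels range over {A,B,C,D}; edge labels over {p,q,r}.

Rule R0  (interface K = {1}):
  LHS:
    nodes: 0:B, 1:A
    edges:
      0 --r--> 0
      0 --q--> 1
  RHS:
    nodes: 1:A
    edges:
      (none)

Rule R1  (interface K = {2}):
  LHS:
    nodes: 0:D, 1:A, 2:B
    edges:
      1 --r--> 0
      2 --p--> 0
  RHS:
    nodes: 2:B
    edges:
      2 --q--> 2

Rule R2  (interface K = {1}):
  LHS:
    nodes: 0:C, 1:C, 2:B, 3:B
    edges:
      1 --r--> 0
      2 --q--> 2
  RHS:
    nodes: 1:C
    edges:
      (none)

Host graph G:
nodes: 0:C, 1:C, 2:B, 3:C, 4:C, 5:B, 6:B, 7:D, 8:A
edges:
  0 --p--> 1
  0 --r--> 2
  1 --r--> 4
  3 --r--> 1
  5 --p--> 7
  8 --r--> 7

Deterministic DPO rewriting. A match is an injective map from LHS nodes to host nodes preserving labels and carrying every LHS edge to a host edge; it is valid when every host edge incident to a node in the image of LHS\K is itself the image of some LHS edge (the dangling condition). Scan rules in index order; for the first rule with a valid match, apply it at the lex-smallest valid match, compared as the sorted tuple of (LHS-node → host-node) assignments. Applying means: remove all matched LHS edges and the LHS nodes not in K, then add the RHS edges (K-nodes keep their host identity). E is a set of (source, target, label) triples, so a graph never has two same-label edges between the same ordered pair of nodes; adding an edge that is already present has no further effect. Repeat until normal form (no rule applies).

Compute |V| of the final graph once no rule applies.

Answer: 4

Derivation:
initial: |V|=9 |E|=6  E = 0-p->1 0-r->2 1-r->4 3-r->1 5-p->7 8-r->7
step 1: apply R1 at {0↦7, 1↦8, 2↦5}  → |V|=7 |E|=5  E = 0-p->1 0-r->2 1-r->4 3-r->1 5-q->5
step 2: apply R2 at {0↦4, 1↦1, 2↦5, 3↦6}  → |V|=4 |E|=3  E = 0-p->1 0-r->2 3-r->1
normal form: no rule applies after step 2
NF nodes: {0:C, 1:C, 2:B, 3:C}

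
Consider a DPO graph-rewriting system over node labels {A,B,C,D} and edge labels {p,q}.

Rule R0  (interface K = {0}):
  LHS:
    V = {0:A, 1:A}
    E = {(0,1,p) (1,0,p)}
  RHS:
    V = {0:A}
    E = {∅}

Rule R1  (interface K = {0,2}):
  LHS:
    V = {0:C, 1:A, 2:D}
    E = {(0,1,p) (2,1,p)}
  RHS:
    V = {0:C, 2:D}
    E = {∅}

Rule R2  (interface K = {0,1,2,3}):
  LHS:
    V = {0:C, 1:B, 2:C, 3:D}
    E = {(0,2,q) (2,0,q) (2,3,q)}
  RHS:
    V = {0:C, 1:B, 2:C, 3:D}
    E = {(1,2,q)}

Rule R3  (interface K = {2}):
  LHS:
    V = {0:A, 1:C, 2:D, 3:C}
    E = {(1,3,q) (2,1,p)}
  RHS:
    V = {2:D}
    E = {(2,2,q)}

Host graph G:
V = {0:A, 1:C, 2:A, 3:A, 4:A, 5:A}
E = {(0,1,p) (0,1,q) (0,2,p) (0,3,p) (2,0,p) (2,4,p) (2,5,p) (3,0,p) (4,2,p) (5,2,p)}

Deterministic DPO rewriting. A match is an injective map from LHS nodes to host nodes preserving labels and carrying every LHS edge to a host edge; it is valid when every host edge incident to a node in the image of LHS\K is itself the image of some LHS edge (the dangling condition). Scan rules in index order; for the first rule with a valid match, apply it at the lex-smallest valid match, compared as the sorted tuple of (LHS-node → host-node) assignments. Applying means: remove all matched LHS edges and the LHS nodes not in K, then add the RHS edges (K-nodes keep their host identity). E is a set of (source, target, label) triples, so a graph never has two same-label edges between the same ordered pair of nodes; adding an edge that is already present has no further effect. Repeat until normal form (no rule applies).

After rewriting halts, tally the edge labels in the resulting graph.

Answer: p:1 q:1

Derivation:
initial: |V|=6 |E|=10  E = 0-p->1 0-q->1 0-p->2 0-p->3 2-p->0 2-p->4 2-p->5 3-p->0 4-p->2 5-p->2
step 1: apply R0 at {0↦0, 1↦3}  → |V|=5 |E|=8  E = 0-p->1 0-q->1 0-p->2 2-p->0 2-p->4 2-p->5 4-p->2 5-p->2
step 2: apply R0 at {0↦2, 1↦4}  → |V|=4 |E|=6  E = 0-p->1 0-q->1 0-p->2 2-p->0 2-p->5 5-p->2
step 3: apply R0 at {0↦2, 1↦5}  → |V|=3 |E|=4  E = 0-p->1 0-q->1 0-p->2 2-p->0
step 4: apply R0 at {0↦0, 1↦2}  → |V|=2 |E|=2  E = 0-p->1 0-q->1
halt: no rule applies after step 4
NF edges: [(0, 1, 'p'), (0, 1, 'q')]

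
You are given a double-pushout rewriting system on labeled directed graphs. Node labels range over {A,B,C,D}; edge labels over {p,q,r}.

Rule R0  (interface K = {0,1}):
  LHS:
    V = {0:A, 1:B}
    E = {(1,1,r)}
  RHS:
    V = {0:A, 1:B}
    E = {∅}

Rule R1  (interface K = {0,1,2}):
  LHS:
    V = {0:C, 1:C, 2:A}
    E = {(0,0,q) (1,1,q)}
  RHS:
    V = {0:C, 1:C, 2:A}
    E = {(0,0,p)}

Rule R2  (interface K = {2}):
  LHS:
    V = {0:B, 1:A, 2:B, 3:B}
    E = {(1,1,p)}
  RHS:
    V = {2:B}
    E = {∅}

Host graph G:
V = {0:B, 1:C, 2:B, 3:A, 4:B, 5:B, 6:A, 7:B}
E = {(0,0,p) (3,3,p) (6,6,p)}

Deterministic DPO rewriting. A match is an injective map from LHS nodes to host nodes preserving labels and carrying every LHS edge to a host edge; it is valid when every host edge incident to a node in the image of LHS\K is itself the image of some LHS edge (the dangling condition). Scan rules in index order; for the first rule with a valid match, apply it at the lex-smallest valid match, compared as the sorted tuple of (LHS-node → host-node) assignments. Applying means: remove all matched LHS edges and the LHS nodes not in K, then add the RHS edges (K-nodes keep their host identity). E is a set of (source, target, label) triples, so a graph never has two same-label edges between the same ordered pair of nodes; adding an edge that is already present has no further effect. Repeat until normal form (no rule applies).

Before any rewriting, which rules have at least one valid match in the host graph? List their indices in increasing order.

R0: no valid match — LHS pattern not found
R1: no valid match — LHS pattern not found
R2: 72 valid matches — {0↦2, 1↦3, 2↦0, 3↦4}, {0↦2, 1↦3, 2↦0, 3↦5}, {0↦2, 1↦3, 2↦0, 3↦7} (+69 more)

Answer: [R2]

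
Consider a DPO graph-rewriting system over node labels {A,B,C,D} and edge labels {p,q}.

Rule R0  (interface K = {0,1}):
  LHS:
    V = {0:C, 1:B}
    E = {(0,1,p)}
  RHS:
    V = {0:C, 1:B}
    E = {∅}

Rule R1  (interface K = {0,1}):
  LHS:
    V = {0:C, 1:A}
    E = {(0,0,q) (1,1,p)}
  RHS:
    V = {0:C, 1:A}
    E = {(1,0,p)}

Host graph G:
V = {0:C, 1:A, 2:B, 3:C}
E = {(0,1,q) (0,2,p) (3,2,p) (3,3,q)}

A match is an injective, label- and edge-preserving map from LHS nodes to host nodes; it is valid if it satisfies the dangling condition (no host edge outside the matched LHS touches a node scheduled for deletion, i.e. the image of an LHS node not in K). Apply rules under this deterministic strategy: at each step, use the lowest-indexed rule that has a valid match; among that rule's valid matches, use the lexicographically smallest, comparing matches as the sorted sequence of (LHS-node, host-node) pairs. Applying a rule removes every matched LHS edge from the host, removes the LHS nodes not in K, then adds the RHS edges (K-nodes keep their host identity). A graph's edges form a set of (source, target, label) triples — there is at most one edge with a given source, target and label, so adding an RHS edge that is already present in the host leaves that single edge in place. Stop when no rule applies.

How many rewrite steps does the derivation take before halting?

Answer: 2

Rewrite trace:
[0] host  ⇒  4 nodes, 4 edges  {0-q->1 0-p->2 3-p->2 3-q->3}
[1] R0 @ {0↦0, 1↦2}  ⇒  4 nodes, 3 edges  {0-q->1 3-p->2 3-q->3}
[2] R0 @ {0↦3, 1↦2}  ⇒  4 nodes, 2 edges  {0-q->1 3-q->3}
final graph: no rule applies after step 2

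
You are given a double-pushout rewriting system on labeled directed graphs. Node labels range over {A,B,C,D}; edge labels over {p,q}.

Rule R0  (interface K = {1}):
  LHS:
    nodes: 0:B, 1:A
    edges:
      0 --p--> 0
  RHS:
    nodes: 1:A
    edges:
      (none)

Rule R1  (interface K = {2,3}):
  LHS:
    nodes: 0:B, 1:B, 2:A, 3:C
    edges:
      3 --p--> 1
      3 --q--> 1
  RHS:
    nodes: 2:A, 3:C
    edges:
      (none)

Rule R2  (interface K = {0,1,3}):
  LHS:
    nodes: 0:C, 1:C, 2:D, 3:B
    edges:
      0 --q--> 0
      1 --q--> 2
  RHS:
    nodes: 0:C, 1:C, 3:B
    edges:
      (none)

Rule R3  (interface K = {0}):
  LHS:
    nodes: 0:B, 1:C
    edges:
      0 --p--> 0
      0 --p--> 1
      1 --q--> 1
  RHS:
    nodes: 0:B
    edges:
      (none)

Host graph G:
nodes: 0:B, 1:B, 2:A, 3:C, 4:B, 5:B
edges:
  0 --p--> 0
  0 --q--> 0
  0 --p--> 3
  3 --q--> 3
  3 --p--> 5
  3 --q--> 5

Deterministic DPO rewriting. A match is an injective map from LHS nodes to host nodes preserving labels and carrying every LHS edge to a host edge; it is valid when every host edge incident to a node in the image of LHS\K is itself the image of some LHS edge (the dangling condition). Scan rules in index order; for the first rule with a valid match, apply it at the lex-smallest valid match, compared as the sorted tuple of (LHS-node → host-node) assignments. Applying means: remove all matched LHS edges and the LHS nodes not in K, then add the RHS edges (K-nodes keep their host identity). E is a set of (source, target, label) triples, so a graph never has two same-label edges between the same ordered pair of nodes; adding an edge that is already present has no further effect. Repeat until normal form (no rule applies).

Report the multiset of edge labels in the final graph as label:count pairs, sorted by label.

start.  V:6 E:6  edges: 0-p->0 0-q->0 0-p->3 3-q->3 3-p->5 3-q->5
1. fire R1 via {0↦1, 1↦5, 2↦2, 3↦3}  →  V:4 E:4  edges: 0-p->0 0-q->0 0-p->3 3-q->3
2. fire R3 via {0↦0, 1↦3}  →  V:3 E:1  edges: 0-q->0
halt: no rule applies after step 2
NF edges: [(0, 0, 'q')]

Answer: q:1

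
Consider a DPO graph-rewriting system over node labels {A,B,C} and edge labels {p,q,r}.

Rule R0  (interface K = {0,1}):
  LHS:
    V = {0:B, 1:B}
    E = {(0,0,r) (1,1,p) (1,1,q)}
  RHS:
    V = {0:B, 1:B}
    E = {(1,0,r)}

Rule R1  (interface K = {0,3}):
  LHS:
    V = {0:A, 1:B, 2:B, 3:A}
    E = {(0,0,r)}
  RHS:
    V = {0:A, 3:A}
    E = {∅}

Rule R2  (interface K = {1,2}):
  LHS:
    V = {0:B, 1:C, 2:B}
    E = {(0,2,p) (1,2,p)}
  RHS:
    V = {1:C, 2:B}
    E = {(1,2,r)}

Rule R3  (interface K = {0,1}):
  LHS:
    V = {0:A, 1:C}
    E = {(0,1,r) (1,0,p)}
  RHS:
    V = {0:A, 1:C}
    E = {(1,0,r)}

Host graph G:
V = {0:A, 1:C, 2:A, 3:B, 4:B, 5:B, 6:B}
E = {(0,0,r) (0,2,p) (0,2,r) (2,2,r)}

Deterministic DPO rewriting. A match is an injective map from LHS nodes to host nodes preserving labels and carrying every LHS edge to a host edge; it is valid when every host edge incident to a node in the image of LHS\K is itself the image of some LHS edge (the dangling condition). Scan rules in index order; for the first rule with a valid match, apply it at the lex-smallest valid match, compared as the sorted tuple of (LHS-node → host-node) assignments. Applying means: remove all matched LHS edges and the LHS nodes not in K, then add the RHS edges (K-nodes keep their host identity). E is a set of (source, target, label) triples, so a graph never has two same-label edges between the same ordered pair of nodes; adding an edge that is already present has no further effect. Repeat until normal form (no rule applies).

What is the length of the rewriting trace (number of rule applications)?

[0] host  ⇒  7 nodes, 4 edges  {0-r->0 0-p->2 0-r->2 2-r->2}
[1] R1 @ {0↦0, 1↦3, 2↦4, 3↦2}  ⇒  5 nodes, 3 edges  {0-p->2 0-r->2 2-r->2}
[2] R1 @ {0↦2, 1↦5, 2↦6, 3↦0}  ⇒  3 nodes, 2 edges  {0-p->2 0-r->2}
normal form: no rule applies after step 2

Answer: 2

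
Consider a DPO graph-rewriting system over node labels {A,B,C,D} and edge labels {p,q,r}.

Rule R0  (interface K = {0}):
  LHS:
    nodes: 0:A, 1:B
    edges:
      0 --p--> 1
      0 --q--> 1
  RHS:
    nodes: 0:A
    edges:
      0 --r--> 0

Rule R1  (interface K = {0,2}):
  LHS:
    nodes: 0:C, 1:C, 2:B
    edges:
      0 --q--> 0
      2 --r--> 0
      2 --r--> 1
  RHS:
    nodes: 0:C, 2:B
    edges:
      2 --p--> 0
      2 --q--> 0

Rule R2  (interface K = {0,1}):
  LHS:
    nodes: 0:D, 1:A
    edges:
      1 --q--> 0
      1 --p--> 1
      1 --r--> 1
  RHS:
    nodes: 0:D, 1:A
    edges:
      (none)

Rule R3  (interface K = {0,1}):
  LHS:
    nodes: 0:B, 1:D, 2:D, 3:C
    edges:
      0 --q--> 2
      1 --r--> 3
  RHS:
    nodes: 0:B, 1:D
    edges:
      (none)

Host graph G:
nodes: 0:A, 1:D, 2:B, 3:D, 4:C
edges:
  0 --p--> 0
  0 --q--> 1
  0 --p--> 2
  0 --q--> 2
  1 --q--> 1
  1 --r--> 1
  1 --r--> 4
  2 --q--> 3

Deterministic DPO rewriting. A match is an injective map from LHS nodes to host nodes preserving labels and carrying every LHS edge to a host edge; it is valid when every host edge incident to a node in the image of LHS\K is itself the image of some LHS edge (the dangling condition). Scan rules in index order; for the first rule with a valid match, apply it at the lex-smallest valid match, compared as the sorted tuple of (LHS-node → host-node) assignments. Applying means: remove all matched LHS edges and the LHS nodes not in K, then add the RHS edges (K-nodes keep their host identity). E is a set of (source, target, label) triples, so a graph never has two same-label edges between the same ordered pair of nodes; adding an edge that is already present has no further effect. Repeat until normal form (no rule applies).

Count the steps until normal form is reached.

Answer: 3

Rewrite trace:
[0] host  ⇒  5 nodes, 8 edges  {0-p->0 0-q->1 0-p->2 0-q->2 1-q->1 1-r->1 1-r->4 2-q->3}
[1] R3 @ {0↦2, 1↦1, 2↦3, 3↦4}  ⇒  3 nodes, 6 edges  {0-p->0 0-q->1 0-p->2 0-q->2 1-q->1 1-r->1}
[2] R0 @ {0↦0, 1↦2}  ⇒  2 nodes, 5 edges  {0-p->0 0-r->0 0-q->1 1-q->1 1-r->1}
[3] R2 @ {0↦1, 1↦0}  ⇒  2 nodes, 2 edges  {1-q->1 1-r->1}
final graph: no rule applies after step 3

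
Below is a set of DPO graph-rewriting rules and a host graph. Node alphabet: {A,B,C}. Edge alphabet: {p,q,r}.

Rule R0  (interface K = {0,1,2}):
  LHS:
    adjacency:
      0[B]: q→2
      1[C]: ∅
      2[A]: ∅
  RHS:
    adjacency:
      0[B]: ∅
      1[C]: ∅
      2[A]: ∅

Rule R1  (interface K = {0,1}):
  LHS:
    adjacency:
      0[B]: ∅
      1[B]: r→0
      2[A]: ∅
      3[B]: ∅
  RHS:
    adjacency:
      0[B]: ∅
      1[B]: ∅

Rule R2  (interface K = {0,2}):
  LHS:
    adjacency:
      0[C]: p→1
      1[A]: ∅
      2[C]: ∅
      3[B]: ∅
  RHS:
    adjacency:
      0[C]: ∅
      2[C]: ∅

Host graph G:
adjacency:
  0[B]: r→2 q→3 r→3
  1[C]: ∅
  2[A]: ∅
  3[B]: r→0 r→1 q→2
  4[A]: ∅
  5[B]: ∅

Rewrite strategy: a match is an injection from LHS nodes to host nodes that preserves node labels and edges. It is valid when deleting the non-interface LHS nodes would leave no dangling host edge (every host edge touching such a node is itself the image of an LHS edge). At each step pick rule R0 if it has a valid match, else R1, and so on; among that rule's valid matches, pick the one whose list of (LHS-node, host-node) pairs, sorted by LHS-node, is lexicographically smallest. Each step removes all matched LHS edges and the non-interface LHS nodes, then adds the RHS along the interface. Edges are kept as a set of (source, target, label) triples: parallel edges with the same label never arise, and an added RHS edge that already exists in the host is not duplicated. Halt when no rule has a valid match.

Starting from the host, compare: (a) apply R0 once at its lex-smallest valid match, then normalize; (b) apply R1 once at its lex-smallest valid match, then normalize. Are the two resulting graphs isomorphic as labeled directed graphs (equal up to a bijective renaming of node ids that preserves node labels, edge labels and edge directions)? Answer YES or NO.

branch R0-first: apply at {0↦3, 1↦1, 2↦2} → |E|=5, then 1 more step(s) → NF |V|=4 |E|=4 V={0:B, 1:C, 2:A, 3:B} E=0-r->2 0-q->3 0-r->3 3-r->1
branch R1-first: apply at {0↦0, 1↦3, 2↦4, 3↦5} → |E|=5, then 1 more step(s) → NF |V|=4 |E|=4 V={0:B, 1:C, 2:A, 3:B} E=0-r->2 0-q->3 0-r->3 3-r->1
graphs isomorphic (equal up to label-preserving node renaming)

Answer: YES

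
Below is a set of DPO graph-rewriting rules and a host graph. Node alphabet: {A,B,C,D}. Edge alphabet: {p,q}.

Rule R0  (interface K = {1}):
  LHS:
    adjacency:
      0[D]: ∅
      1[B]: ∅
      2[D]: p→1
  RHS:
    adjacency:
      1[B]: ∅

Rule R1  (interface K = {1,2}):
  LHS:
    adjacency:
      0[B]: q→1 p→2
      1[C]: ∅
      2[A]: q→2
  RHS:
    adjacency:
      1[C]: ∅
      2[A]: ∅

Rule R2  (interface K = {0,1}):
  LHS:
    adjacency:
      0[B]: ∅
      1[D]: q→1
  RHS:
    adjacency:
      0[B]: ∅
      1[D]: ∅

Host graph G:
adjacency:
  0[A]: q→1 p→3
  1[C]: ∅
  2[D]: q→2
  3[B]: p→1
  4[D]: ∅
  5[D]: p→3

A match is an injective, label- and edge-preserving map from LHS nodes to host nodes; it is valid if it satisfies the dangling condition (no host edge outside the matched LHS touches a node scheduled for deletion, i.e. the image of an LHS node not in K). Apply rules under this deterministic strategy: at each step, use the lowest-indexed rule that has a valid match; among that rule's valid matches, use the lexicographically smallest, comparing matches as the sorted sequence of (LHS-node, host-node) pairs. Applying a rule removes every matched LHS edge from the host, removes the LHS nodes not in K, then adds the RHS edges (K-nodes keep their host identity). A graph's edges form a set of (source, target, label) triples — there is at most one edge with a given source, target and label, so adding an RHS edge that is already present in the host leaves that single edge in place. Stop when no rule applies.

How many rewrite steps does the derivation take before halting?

start.  V:6 E:5  edges: 0-q->1 0-p->3 2-q->2 3-p->1 5-p->3
1. fire R0 via {0↦4, 1↦3, 2↦5}  →  V:4 E:4  edges: 0-q->1 0-p->3 2-q->2 3-p->1
2. fire R2 via {0↦3, 1↦2}  →  V:4 E:3  edges: 0-q->1 0-p->3 3-p->1
normal form: no rule applies after step 2

Answer: 2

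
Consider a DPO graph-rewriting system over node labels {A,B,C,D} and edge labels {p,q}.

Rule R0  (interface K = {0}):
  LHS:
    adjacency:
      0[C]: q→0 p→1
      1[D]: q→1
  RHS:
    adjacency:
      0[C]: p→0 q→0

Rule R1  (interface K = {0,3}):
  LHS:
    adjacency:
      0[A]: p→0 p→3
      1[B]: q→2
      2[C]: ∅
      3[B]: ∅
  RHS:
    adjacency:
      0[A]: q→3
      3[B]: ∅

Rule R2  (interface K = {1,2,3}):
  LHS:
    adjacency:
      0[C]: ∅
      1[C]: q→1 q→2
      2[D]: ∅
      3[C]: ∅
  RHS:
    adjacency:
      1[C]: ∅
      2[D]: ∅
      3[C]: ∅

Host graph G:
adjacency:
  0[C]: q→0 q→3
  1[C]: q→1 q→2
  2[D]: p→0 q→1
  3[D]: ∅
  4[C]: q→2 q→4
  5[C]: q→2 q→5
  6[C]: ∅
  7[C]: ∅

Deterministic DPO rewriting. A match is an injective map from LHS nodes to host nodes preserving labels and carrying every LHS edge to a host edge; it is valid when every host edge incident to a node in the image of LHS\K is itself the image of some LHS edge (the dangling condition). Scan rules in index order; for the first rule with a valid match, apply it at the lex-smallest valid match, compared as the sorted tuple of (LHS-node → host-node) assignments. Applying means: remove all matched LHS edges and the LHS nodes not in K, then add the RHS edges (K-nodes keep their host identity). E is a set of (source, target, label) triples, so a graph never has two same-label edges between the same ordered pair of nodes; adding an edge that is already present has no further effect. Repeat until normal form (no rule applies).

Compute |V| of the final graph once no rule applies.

initial: |V|=8 |E|=10  E = 0-q->0 0-q->3 1-q->1 1-q->2 2-p->0 2-q->1 4-q->2 4-q->4 5-q->2 5-q->5
step 1: apply R2 at {0↦6, 1↦0, 2↦3, 3↦1}  → |V|=7 |E|=8  E = 1-q->1 1-q->2 2-p->0 2-q->1 4-q->2 4-q->4 5-q->2 5-q->5
step 2: apply R2 at {0↦7, 1↦1, 2↦2, 3↦0}  → |V|=6 |E|=6  E = 2-p->0 2-q->1 4-q->2 4-q->4 5-q->2 5-q->5
halt: no rule applies after step 2
NF nodes: {0:C, 1:C, 2:D, 3:D, 4:C, 5:C}

Answer: 6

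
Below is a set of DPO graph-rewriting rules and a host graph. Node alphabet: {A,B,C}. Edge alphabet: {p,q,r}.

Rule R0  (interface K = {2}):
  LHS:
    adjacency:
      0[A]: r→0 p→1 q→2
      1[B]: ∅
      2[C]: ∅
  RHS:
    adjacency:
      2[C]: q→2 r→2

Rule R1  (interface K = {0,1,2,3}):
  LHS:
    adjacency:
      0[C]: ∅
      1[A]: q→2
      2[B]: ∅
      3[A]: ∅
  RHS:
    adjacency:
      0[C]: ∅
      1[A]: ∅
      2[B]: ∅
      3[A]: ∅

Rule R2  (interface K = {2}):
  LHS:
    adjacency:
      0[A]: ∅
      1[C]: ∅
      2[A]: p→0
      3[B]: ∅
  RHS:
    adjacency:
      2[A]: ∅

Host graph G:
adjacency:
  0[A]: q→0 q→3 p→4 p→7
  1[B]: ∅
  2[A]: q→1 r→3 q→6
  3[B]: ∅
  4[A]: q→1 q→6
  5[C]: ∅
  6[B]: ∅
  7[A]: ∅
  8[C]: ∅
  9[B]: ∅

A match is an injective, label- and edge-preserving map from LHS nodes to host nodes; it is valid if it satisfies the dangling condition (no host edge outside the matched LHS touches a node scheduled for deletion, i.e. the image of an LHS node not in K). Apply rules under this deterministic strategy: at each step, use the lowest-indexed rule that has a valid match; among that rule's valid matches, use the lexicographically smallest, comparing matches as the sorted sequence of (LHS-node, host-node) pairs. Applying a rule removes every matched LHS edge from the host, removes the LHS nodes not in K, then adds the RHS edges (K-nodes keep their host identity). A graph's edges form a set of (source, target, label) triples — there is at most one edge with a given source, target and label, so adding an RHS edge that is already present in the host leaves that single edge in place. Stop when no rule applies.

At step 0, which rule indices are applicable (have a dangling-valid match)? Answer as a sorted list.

R0: no valid match — LHS pattern not found
R1: 30 valid matches — {0↦5, 1↦0, 2↦3, 3↦2}, {0↦5, 1↦0, 2↦3, 3↦4}, {0↦5, 1↦0, 2↦3, 3↦7} (+27 more)
R2: 2 valid matches — {0↦7, 1↦5, 2↦0, 3↦9}, {0↦7, 1↦8, 2↦0, 3↦9}

Answer: [R1,R2]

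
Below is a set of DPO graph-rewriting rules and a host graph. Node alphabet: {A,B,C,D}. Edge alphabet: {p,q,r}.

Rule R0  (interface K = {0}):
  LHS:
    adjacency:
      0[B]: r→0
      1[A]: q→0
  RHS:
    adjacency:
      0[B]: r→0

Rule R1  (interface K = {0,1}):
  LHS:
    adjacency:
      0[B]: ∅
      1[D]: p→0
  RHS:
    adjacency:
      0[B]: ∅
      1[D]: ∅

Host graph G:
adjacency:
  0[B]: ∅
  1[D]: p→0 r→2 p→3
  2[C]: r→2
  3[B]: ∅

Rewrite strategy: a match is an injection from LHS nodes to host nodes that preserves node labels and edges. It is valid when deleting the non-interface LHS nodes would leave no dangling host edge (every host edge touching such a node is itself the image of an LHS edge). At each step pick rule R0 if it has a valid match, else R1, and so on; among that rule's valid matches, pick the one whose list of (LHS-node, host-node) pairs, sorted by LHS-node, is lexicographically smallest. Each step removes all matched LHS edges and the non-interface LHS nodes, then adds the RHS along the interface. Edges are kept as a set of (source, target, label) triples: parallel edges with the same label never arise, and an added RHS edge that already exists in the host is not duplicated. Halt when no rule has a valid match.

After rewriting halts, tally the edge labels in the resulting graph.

Answer: r:2

Steps:
initial: |V|=4 |E|=4  E = 1-p->0 1-r->2 1-p->3 2-r->2
step 1: apply R1 at {0↦0, 1↦1}  → |V|=4 |E|=3  E = 1-r->2 1-p->3 2-r->2
step 2: apply R1 at {0↦3, 1↦1}  → |V|=4 |E|=2  E = 1-r->2 2-r->2
final graph: no rule applies after step 2
NF edges: [(1, 2, 'r'), (2, 2, 'r')]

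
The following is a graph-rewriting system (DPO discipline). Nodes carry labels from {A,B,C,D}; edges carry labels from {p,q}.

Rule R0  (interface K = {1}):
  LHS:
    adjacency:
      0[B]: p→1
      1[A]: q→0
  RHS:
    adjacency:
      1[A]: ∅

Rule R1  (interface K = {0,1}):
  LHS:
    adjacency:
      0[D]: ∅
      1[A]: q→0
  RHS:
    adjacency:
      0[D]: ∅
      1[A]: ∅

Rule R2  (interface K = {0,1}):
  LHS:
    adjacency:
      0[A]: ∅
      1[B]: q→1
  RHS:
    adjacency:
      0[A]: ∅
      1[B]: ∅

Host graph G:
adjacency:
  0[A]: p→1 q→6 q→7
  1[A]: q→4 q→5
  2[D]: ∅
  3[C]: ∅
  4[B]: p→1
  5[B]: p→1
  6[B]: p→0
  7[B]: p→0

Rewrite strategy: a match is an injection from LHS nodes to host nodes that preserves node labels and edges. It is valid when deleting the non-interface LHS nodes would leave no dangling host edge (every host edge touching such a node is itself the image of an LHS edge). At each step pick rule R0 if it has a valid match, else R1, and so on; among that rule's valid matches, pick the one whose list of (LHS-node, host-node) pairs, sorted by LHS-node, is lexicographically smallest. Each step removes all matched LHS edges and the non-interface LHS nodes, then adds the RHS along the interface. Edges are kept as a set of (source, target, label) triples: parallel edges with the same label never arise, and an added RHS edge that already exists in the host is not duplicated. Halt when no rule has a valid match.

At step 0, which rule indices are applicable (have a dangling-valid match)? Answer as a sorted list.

R0: 4 valid matches — {0↦4, 1↦1}, {0↦5, 1↦1}, {0↦6, 1↦0} (+1 more)
R1: no valid match — LHS pattern not found
R2: no valid match — LHS pattern not found

Answer: [R0]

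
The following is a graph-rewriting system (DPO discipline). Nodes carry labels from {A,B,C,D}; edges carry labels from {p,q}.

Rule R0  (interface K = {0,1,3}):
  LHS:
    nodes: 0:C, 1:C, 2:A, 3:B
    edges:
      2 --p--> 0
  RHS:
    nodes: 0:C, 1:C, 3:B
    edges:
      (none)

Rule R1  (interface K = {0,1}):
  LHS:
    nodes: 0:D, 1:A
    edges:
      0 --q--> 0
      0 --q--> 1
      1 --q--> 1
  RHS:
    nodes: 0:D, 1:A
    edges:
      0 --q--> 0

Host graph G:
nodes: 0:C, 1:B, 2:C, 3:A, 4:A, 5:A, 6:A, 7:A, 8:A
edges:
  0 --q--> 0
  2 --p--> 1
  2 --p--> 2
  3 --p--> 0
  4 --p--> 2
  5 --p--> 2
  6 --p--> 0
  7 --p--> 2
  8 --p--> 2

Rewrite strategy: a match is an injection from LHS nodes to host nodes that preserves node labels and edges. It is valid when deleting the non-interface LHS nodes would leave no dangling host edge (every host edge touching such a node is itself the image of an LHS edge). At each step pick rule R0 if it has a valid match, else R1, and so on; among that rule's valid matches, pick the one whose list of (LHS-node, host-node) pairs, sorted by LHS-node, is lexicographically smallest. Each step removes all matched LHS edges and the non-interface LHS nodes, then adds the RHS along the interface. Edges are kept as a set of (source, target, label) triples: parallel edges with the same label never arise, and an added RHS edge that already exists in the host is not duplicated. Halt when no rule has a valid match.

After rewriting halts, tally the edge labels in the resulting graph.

initial: |V|=9 |E|=9  E = 0-q->0 2-p->1 2-p->2 3-p->0 4-p->2 5-p->2 6-p->0 7-p->2 8-p->2
step 1: apply R0 at {0↦0, 1↦2, 2↦3, 3↦1}  → |V|=8 |E|=8  E = 0-q->0 2-p->1 2-p->2 4-p->2 5-p->2 6-p->0 7-p->2 8-p->2
step 2: apply R0 at {0↦0, 1↦2, 2↦6, 3↦1}  → |V|=7 |E|=7  E = 0-q->0 2-p->1 2-p->2 4-p->2 5-p->2 7-p->2 8-p->2
step 3: apply R0 at {0↦2, 1↦0, 2↦4, 3↦1}  → |V|=6 |E|=6  E = 0-q->0 2-p->1 2-p->2 5-p->2 7-p->2 8-p->2
step 4: apply R0 at {0↦2, 1↦0, 2↦5, 3↦1}  → |V|=5 |E|=5  E = 0-q->0 2-p->1 2-p->2 7-p->2 8-p->2
step 5: apply R0 at {0↦2, 1↦0, 2↦7, 3↦1}  → |V|=4 |E|=4  E = 0-q->0 2-p->1 2-p->2 8-p->2
step 6: apply R0 at {0↦2, 1↦0, 2↦8, 3↦1}  → |V|=3 |E|=3  E = 0-q->0 2-p->1 2-p->2
normal form: no rule applies after step 6
NF edges: [(0, 0, 'q'), (2, 1, 'p'), (2, 2, 'p')]

Answer: p:2 q:1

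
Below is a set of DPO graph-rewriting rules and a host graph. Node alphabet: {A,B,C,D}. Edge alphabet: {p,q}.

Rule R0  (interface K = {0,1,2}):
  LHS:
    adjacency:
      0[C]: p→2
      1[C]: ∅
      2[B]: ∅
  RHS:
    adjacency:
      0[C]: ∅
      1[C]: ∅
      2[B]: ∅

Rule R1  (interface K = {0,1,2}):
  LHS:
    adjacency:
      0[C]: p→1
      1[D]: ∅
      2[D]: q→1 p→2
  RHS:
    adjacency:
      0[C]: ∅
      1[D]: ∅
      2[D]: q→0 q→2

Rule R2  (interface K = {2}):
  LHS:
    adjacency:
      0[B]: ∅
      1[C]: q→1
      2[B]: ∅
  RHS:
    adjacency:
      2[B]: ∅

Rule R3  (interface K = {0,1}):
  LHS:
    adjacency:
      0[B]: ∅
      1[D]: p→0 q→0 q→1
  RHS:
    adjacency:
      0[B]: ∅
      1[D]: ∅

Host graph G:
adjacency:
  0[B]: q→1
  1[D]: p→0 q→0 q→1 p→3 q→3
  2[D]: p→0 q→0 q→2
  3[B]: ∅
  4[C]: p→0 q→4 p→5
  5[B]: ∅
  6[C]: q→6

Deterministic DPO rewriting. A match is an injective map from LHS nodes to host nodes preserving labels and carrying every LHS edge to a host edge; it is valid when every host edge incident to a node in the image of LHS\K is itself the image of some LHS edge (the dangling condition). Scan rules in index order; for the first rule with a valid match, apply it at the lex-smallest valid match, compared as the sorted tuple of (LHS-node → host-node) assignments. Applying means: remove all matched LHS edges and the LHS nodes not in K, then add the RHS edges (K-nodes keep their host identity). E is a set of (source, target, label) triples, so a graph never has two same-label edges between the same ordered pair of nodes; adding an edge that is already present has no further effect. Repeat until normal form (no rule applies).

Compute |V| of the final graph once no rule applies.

initial: |V|=7 |E|=13  E = 0-q->1 1-p->0 1-q->0 1-q->1 1-p->3 1-q->3 2-p->0 2-q->0 2-q->2 4-p->0 4-q->4 4-p->5 6-q->6
step 1: apply R0 at {0↦4, 1↦6, 2↦0}  → |V|=7 |E|=12  E = 0-q->1 1-p->0 1-q->0 1-q->1 1-p->3 1-q->3 2-p->0 2-q->0 2-q->2 4-q->4 4-p->5 6-q->6
step 2: apply R0 at {0↦4, 1↦6, 2↦5}  → |V|=7 |E|=11  E = 0-q->1 1-p->0 1-q->0 1-q->1 1-p->3 1-q->3 2-p->0 2-q->0 2-q->2 4-q->4 6-q->6
step 3: apply R2 at {0↦5, 1↦4, 2↦0}  → |V|=5 |E|=10  E = 0-q->1 1-p->0 1-q->0 1-q->1 1-p->3 1-q->3 2-p->0 2-q->0 2-q->2 6-q->6
step 4: apply R3 at {0↦0, 1↦1}  → |V|=5 |E|=7  E = 0-q->1 1-p->3 1-q->3 2-p->0 2-q->0 2-q->2 6-q->6
step 5: apply R3 at {0↦0, 1↦2}  → |V|=5 |E|=4  E = 0-q->1 1-p->3 1-q->3 6-q->6
normal form: no rule applies after step 5
NF nodes: {0:B, 1:D, 2:D, 3:B, 6:C}

Answer: 5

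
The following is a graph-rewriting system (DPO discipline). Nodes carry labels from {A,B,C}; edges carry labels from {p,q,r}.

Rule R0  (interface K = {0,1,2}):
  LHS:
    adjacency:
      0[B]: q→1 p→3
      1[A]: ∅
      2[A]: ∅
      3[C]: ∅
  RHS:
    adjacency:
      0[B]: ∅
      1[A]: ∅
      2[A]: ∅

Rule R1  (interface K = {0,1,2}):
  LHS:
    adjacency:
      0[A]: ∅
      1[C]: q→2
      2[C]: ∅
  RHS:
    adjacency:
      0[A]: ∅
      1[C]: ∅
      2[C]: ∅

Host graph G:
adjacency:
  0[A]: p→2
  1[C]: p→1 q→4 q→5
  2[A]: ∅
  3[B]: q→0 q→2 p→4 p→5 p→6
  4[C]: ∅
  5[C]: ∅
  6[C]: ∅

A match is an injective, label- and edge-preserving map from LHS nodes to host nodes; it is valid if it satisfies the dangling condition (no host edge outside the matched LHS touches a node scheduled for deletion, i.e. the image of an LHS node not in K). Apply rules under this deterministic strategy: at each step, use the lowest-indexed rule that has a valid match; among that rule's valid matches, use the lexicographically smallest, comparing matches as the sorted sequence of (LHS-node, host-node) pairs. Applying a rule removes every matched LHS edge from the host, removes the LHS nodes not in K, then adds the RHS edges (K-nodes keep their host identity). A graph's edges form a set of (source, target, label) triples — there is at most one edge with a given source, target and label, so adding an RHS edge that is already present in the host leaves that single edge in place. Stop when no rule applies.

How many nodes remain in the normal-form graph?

initial: |V|=7 |E|=9  E = 0-p->2 1-p->1 1-q->4 1-q->5 3-q->0 3-q->2 3-p->4 3-p->5 3-p->6
step 1: apply R0 at {0↦3, 1↦0, 2↦2, 3↦6}  → |V|=6 |E|=7  E = 0-p->2 1-p->1 1-q->4 1-q->5 3-q->2 3-p->4 3-p->5
step 2: apply R1 at {0↦0, 1↦1, 2↦4}  → |V|=6 |E|=6  E = 0-p->2 1-p->1 1-q->5 3-q->2 3-p->4 3-p->5
step 3: apply R0 at {0↦3, 1↦2, 2↦0, 3↦4}  → |V|=5 |E|=4  E = 0-p->2 1-p->1 1-q->5 3-p->5
step 4: apply R1 at {0↦0, 1↦1, 2↦5}  → |V|=5 |E|=3  E = 0-p->2 1-p->1 3-p->5
halt: no rule applies after step 4
NF nodes: {0:A, 1:C, 2:A, 3:B, 5:C}

Answer: 5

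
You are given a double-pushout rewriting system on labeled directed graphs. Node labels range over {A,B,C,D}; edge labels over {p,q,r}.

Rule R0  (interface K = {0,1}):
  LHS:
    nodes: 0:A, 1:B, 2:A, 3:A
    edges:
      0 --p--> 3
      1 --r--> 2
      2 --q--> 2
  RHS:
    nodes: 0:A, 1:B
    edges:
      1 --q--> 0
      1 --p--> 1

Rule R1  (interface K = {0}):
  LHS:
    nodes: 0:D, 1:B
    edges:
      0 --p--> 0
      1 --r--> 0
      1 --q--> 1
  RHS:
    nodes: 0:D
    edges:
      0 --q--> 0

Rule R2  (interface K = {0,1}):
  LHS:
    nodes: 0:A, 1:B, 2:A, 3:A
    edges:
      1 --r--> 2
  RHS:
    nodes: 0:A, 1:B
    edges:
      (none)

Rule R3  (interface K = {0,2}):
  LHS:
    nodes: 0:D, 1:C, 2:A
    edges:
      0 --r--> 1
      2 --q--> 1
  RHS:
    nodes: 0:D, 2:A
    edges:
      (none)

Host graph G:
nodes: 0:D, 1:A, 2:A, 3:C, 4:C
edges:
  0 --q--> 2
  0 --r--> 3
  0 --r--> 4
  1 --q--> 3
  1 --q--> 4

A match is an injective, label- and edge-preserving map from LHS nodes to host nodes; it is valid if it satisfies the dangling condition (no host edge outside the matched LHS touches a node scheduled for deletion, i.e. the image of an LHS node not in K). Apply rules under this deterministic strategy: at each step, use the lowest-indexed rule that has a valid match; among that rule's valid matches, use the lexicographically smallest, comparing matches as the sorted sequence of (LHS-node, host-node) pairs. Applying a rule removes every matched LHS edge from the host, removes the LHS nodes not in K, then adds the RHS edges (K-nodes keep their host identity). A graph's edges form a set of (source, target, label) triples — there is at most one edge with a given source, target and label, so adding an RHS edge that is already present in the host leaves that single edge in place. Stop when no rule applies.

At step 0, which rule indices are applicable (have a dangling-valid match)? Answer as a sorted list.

Answer: [R3]

Rewrite trace:
R0: no valid match — LHS pattern not found
R1: no valid match — LHS pattern not found
R2: no valid match — LHS pattern not found
R3: 2 valid matches — {0↦0, 1↦3, 2↦1}, {0↦0, 1↦4, 2↦1}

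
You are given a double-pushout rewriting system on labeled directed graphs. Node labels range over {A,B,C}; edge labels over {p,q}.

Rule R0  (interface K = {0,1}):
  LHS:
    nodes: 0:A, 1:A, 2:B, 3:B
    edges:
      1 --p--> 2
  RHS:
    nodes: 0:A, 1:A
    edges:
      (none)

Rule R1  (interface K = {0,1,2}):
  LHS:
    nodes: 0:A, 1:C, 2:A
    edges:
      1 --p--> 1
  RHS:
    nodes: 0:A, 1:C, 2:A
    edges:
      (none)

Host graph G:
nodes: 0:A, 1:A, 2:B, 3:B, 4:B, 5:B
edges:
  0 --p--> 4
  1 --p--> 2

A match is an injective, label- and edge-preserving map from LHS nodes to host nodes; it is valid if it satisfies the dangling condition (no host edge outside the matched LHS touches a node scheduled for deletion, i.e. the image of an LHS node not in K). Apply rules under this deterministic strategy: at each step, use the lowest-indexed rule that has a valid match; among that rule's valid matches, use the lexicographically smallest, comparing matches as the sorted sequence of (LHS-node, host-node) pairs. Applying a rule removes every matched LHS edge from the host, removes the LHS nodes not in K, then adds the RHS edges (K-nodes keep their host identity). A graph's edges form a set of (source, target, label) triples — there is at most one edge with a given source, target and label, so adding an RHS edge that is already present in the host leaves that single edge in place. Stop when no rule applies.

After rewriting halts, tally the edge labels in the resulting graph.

[0] host  ⇒  6 nodes, 2 edges  {0-p->4 1-p->2}
[1] R0 @ {0↦0, 1↦1, 2↦2, 3↦3}  ⇒  4 nodes, 1 edges  {0-p->4}
[2] R0 @ {0↦1, 1↦0, 2↦4, 3↦5}  ⇒  2 nodes, 0 edges  {∅}
normal form: no rule applies after step 2
NF edges: []

Answer: (no edges)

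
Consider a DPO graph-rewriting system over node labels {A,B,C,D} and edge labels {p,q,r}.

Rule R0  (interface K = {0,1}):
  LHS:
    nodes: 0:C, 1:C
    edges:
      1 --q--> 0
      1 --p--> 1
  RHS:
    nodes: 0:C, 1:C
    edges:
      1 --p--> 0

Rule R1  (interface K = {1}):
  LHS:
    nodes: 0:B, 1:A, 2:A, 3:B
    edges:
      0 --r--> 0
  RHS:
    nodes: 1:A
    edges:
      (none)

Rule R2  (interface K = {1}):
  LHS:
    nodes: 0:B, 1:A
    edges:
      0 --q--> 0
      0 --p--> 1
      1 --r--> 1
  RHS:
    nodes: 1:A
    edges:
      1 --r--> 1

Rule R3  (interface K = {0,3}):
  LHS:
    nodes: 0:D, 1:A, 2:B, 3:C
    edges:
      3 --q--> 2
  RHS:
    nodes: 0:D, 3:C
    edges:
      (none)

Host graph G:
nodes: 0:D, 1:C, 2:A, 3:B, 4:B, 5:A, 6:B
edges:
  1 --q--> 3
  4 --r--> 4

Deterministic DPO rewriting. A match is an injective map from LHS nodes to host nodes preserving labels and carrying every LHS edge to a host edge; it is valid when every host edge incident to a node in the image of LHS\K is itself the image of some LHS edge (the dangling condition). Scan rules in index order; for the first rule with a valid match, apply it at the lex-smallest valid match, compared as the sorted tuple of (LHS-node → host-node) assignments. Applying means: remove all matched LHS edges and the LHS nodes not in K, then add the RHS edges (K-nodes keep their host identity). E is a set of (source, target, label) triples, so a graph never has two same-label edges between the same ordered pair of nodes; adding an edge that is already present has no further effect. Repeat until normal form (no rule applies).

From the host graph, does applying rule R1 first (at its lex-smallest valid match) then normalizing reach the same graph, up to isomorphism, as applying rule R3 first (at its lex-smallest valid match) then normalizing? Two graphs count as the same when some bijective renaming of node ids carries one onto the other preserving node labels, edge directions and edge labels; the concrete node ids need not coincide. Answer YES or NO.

Answer: NO

Derivation:
branch R1-first: apply at {0↦4, 1↦2, 2↦5, 3↦6} → |E|=1, then 1 more step(s) → NF |V|=2 |E|=0 V={0:D, 1:C} E=∅
branch R3-first: apply at {0↦0, 1↦2, 2↦3, 3↦1} → |E|=1, then 0 more step(s) → NF |V|=5 |E|=1 V={0:D, 1:C, 4:B, 5:A, 6:B} E=4-r->4
graphs not isomorphic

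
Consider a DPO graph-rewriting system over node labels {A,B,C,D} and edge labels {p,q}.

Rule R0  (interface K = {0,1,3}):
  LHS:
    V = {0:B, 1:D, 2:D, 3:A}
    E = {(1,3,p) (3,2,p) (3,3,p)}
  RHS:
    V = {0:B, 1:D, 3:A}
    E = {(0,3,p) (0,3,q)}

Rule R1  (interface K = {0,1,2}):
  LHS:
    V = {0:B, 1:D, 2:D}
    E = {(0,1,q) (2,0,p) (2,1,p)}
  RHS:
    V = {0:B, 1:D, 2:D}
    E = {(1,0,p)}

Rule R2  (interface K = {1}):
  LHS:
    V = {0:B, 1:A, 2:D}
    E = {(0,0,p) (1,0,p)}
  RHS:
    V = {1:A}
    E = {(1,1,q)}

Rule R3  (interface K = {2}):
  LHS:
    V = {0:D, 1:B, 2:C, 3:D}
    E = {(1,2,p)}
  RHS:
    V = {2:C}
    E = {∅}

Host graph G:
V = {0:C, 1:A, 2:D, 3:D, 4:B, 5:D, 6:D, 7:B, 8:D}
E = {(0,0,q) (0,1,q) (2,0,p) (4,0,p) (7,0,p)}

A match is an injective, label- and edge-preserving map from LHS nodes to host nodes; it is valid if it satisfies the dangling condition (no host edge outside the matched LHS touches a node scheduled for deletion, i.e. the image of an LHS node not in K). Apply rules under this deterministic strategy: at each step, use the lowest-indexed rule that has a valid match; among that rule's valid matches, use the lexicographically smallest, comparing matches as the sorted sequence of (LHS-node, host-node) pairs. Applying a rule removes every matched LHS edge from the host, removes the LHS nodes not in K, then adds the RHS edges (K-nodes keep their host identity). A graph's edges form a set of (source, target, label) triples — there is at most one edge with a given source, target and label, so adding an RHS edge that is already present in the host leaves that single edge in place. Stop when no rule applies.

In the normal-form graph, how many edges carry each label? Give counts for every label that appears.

Answer: p:1 q:2

Derivation:
initial: |V|=9 |E|=5  E = 0-q->0 0-q->1 2-p->0 4-p->0 7-p->0
step 1: apply R3 at {0↦3, 1↦4, 2↦0, 3↦5}  → |V|=6 |E|=4  E = 0-q->0 0-q->1 2-p->0 7-p->0
step 2: apply R3 at {0↦6, 1↦7, 2↦0, 3↦8}  → |V|=3 |E|=3  E = 0-q->0 0-q->1 2-p->0
final graph: no rule applies after step 2
NF edges: [(0, 0, 'q'), (0, 1, 'q'), (2, 0, 'p')]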